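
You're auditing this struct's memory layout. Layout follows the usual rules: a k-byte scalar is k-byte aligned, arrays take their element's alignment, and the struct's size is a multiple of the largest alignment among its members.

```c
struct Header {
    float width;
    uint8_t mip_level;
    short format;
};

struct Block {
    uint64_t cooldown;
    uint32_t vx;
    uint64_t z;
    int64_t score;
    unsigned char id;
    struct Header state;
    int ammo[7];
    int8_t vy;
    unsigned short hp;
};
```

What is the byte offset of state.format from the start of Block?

42

Header: 0..4  width  (4B, 4-aligned); 4..5  mip_level  (1B, 1-aligned); 5..6  -- padding (1B); 6..8  format  (2B, 2-aligned); sizeof = 8, alignof = 4
0..8  cooldown  (8B, 8-aligned)
8..12  vx  (4B, 4-aligned)
12..16  -- padding (4B)
16..24  z  (8B, 8-aligned)
24..32  score  (8B, 8-aligned)
32..33  id  (1B, 1-aligned)
33..36  -- padding (3B)
36..44  state  (8B, 4-aligned)
within Header: format at 6
36 + 6 = 42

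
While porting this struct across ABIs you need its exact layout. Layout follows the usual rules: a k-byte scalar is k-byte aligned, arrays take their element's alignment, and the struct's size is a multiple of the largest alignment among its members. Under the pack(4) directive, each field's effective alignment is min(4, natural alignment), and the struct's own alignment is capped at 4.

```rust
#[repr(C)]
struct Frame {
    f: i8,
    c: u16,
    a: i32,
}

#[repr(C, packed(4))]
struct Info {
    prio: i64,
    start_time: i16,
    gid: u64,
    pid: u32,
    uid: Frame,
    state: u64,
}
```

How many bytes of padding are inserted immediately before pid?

Frame: 0..1  f  (1B, 1-aligned); 1..2  -- padding (1B); 2..4  c  (2B, 2-aligned); 4..8  a  (4B, 4-aligned); sizeof = 8, alignof = 4
0..8  prio  (8B, 4-aligned)
8..10  start_time  (2B, 2-aligned)
10..12  -- padding (2B)
12..20  gid  (8B, 4-aligned)
20..24  pid  (4B, 4-aligned)

0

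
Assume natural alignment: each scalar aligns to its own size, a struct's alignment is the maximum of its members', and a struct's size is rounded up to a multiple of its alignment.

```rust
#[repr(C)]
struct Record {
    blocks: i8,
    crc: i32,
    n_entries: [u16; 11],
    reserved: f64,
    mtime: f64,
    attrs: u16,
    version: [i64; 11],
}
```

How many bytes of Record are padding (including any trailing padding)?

blocks at 0 (size 1, align 1) → ends 1
pad 3 to align 4 for crc
crc at 4 (size 4, align 4) → ends 8
n_entries at 8 (size 22, align 2) → ends 30
pad 2 to align 8 for reserved
reserved at 32 (size 8, align 8) → ends 40
mtime at 40 (size 8, align 8) → ends 48
attrs at 48 (size 2, align 2) → ends 50
pad 6 to align 8 for version
version at 56 (size 88, align 8) → ends 144
total 144 bytes, alignment 8
data bytes 133, size 144 → padding 11

11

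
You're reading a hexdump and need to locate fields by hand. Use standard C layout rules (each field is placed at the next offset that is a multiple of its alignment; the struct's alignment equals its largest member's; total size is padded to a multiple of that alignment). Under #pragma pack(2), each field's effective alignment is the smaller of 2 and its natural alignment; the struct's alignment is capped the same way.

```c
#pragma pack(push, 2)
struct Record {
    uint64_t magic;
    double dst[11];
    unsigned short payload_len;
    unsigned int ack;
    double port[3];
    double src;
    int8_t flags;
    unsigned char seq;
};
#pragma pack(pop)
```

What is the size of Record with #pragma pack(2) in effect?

@0: magic [8B, align 2] → 8
@8: dst [88B, align 2] → 96
@96: payload_len [2B, align 2] → 98
@98: ack [4B, align 2] → 102
@102: port [24B, align 2] → 126
@126: src [8B, align 2] → 134
@134: flags [1B, align 1] → 135
@135: seq [1B, align 1] → 136
size 136, align 2

136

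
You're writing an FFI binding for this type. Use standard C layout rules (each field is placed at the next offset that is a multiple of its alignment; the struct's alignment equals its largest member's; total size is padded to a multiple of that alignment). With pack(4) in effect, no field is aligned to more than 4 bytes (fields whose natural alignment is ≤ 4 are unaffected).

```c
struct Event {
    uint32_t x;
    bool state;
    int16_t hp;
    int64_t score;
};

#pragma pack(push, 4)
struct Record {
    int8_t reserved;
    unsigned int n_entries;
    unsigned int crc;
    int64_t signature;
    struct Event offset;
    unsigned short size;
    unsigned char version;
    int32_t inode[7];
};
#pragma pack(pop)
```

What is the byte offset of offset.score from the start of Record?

28

Event: 0..4  x  (4B, 4-aligned); 4..5  state  (1B, 1-aligned); 5..6  -- padding (1B); 6..8  hp  (2B, 2-aligned); 8..16  score  (8B, 8-aligned); sizeof = 16, alignof = 8
0..1  reserved  (1B, 1-aligned)
1..4  -- padding (3B)
4..8  n_entries  (4B, 4-aligned)
8..12  crc  (4B, 4-aligned)
12..20  signature  (8B, 4-aligned)
20..36  offset  (16B, 4-aligned)
within Event: score at 8
20 + 8 = 28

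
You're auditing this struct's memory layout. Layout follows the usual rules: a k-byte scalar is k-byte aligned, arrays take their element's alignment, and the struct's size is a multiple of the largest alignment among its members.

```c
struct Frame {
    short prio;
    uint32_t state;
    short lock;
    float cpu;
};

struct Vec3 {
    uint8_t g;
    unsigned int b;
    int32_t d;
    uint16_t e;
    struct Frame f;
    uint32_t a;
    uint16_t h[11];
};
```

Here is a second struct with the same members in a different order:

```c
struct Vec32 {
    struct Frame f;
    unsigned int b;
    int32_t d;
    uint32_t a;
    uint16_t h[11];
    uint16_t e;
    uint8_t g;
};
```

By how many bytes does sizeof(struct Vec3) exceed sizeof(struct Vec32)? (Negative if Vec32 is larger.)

Frame: 0..2  prio  (2B, 2-aligned); 2..4  -- padding (2B); 4..8  state  (4B, 4-aligned); 8..10  lock  (2B, 2-aligned); 10..12  -- padding (2B); 12..16  cpu  (4B, 4-aligned); sizeof = 16, alignof = 4
0..1  g  (1B, 1-aligned)
1..4  -- padding (3B)
4..8  b  (4B, 4-aligned)
8..12  d  (4B, 4-aligned)
12..14  e  (2B, 2-aligned)
14..16  -- padding (2B)
16..32  f  (16B, 4-aligned)
32..36  a  (4B, 4-aligned)
36..58  h  (22B, 2-aligned)
58..60  -- tail padding (2B)
sizeof = 60, alignof = 4
— Vec32 —
0..16  f  (16B, 4-aligned)
16..20  b  (4B, 4-aligned)
20..24  d  (4B, 4-aligned)
24..28  a  (4B, 4-aligned)
28..50  h  (22B, 2-aligned)
50..52  e  (2B, 2-aligned)
52..53  g  (1B, 1-aligned)
53..56  -- tail padding (3B)
sizeof = 56, alignof = 4
60 − 56 = 4

4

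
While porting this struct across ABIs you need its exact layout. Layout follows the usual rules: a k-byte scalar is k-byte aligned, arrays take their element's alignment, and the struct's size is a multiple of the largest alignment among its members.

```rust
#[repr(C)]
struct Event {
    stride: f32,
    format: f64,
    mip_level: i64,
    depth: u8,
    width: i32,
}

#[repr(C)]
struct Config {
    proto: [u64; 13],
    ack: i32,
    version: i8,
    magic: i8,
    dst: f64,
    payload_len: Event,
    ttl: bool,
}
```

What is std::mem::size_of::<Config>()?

Event: 0..4  stride  (4B, 4-aligned); 4..8  -- padding (4B); 8..16  format  (8B, 8-aligned); 16..24  mip_level  (8B, 8-aligned); 24..25  depth  (1B, 1-aligned); 25..28  -- padding (3B); 28..32  width  (4B, 4-aligned); sizeof = 32, alignof = 8
0..104  proto  (104B, 8-aligned)
104..108  ack  (4B, 4-aligned)
108..109  version  (1B, 1-aligned)
109..110  magic  (1B, 1-aligned)
110..112  -- padding (2B)
112..120  dst  (8B, 8-aligned)
120..152  payload_len  (32B, 8-aligned)
152..153  ttl  (1B, 1-aligned)
153..160  -- tail padding (7B)
sizeof = 160, alignof = 8

160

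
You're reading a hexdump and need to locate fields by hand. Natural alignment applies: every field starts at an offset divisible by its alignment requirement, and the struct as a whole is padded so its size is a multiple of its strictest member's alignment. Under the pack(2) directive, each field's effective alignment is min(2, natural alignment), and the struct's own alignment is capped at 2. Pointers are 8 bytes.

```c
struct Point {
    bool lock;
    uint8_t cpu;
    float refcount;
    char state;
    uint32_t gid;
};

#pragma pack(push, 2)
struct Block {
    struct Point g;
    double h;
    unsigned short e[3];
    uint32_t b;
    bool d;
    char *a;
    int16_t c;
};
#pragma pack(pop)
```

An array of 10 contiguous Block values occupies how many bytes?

460

Point: 0..1  lock  (1B, 1-aligned); 1..2  cpu  (1B, 1-aligned); 2..4  -- padding (2B); 4..8  refcount  (4B, 4-aligned); 8..9  state  (1B, 1-aligned); 9..12  -- padding (3B); 12..16  gid  (4B, 4-aligned); sizeof = 16, alignof = 4
0..16  g  (16B, 2-aligned)
16..24  h  (8B, 2-aligned)
24..30  e  (6B, 2-aligned)
30..34  b  (4B, 2-aligned)
34..35  d  (1B, 1-aligned)
35..36  -- padding (1B)
36..44  a  (8B, 2-aligned)
44..46  c  (2B, 2-aligned)
sizeof = 46, alignof = 2
array of 10: 10 × 46 = 460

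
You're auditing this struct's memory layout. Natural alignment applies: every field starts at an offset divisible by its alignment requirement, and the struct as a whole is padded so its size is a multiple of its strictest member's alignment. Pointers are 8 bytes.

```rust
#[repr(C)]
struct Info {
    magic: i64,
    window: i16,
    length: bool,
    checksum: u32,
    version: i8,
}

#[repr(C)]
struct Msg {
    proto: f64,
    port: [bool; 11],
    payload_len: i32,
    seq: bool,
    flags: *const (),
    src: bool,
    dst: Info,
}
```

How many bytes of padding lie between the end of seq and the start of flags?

Info: magic at 0 (size 8, align 8) → ends 8; window at 8 (size 2, align 2) → ends 10; length at 10 (size 1, align 1) → ends 11; pad 1 to align 4 for checksum; checksum at 12 (size 4, align 4) → ends 16; version at 16 (size 1, align 1) → ends 17; tail pad 7 to reach multiple of 8; total 24 bytes, alignment 8
proto at 0 (size 8, align 8) → ends 8
port at 8 (size 11, align 1) → ends 19
pad 1 to align 4 for payload_len
payload_len at 20 (size 4, align 4) → ends 24
seq at 24 (size 1, align 1) → ends 25
pad 7 to align 8 for flags
flags at 32 (size 8, align 8) → ends 40

7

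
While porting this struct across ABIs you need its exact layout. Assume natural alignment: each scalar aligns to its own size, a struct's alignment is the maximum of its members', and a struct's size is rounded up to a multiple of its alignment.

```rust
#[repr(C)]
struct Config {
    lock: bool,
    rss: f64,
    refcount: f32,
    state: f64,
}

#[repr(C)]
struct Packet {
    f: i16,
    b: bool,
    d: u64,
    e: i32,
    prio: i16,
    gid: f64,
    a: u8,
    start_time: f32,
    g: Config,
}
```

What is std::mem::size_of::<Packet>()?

Config: 0..1  lock  (1B, 1-aligned); 1..8  -- padding (7B); 8..16  rss  (8B, 8-aligned); 16..20  refcount  (4B, 4-aligned); 20..24  -- padding (4B); 24..32  state  (8B, 8-aligned); sizeof = 32, alignof = 8
0..2  f  (2B, 2-aligned)
2..3  b  (1B, 1-aligned)
3..8  -- padding (5B)
8..16  d  (8B, 8-aligned)
16..20  e  (4B, 4-aligned)
20..22  prio  (2B, 2-aligned)
22..24  -- padding (2B)
24..32  gid  (8B, 8-aligned)
32..33  a  (1B, 1-aligned)
33..36  -- padding (3B)
36..40  start_time  (4B, 4-aligned)
40..72  g  (32B, 8-aligned)
sizeof = 72, alignof = 8

72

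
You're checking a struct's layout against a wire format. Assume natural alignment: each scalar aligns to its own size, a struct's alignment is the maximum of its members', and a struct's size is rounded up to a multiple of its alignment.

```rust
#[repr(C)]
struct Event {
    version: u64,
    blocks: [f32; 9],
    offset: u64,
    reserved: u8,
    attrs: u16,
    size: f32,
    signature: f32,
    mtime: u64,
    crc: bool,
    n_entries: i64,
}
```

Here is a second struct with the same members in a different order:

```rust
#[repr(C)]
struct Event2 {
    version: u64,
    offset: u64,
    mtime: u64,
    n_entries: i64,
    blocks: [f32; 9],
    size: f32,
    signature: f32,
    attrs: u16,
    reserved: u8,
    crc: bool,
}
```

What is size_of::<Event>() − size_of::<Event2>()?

16

version at 0 (size 8, align 8) → ends 8
blocks at 8 (size 36, align 4) → ends 44
pad 4 to align 8 for offset
offset at 48 (size 8, align 8) → ends 56
reserved at 56 (size 1, align 1) → ends 57
pad 1 to align 2 for attrs
attrs at 58 (size 2, align 2) → ends 60
size at 60 (size 4, align 4) → ends 64
signature at 64 (size 4, align 4) → ends 68
pad 4 to align 8 for mtime
mtime at 72 (size 8, align 8) → ends 80
crc at 80 (size 1, align 1) → ends 81
pad 7 to align 8 for n_entries
n_entries at 88 (size 8, align 8) → ends 96
total 96 bytes, alignment 8
— Event2 —
version at 0 (size 8, align 8) → ends 8
offset at 8 (size 8, align 8) → ends 16
mtime at 16 (size 8, align 8) → ends 24
n_entries at 24 (size 8, align 8) → ends 32
blocks at 32 (size 36, align 4) → ends 68
size at 68 (size 4, align 4) → ends 72
signature at 72 (size 4, align 4) → ends 76
attrs at 76 (size 2, align 2) → ends 78
reserved at 78 (size 1, align 1) → ends 79
crc at 79 (size 1, align 1) → ends 80
total 80 bytes, alignment 8
96 − 80 = 16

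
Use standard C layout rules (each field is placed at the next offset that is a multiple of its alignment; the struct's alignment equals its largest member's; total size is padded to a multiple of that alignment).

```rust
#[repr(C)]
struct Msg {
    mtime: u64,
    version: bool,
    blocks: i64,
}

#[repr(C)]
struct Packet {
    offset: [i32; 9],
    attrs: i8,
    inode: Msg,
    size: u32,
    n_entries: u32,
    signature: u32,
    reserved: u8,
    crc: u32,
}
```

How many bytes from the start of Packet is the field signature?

72

Msg: 0..8  mtime  (8B, 8-aligned); 8..9  version  (1B, 1-aligned); 9..16  -- padding (7B); 16..24  blocks  (8B, 8-aligned); sizeof = 24, alignof = 8
0..36  offset  (36B, 4-aligned)
36..37  attrs  (1B, 1-aligned)
37..40  -- padding (3B)
40..64  inode  (24B, 8-aligned)
64..68  size  (4B, 4-aligned)
68..72  n_entries  (4B, 4-aligned)
72..76  signature  (4B, 4-aligned)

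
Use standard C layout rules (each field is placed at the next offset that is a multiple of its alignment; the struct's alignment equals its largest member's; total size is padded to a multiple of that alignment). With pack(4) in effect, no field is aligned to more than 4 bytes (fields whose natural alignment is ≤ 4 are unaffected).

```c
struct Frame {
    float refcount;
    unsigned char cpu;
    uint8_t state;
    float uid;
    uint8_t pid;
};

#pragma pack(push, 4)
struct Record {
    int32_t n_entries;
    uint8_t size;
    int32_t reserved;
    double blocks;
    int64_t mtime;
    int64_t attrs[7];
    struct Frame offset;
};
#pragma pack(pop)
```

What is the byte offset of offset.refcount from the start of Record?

84

Frame: refcount at 0 (size 4, align 4) → ends 4; cpu at 4 (size 1, align 1) → ends 5; state at 5 (size 1, align 1) → ends 6; pad 2 to align 4 for uid; uid at 8 (size 4, align 4) → ends 12; pid at 12 (size 1, align 1) → ends 13; tail pad 3 to reach multiple of 4; total 16 bytes, alignment 4
n_entries at 0 (size 4, align 4) → ends 4
size at 4 (size 1, align 1) → ends 5
pad 3 to align 4 for reserved
reserved at 8 (size 4, align 4) → ends 12
blocks at 12 (size 8, align 4) → ends 20
mtime at 20 (size 8, align 4) → ends 28
attrs at 28 (size 56, align 4) → ends 84
offset at 84 (size 16, align 4) → ends 100
within Frame: refcount at 0
84 + 0 = 84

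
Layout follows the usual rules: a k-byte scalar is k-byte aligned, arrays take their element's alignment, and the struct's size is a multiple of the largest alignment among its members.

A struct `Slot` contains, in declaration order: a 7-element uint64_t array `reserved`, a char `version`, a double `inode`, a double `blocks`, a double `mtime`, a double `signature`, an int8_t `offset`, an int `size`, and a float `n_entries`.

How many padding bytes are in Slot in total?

14

0..56  reserved  (56B, 8-aligned)
56..57  version  (1B, 1-aligned)
57..64  -- padding (7B)
64..72  inode  (8B, 8-aligned)
72..80  blocks  (8B, 8-aligned)
80..88  mtime  (8B, 8-aligned)
88..96  signature  (8B, 8-aligned)
96..97  offset  (1B, 1-aligned)
97..100  -- padding (3B)
100..104  size  (4B, 4-aligned)
104..108  n_entries  (4B, 4-aligned)
108..112  -- tail padding (4B)
sizeof = 112, alignof = 8
data bytes 98, size 112 → padding 14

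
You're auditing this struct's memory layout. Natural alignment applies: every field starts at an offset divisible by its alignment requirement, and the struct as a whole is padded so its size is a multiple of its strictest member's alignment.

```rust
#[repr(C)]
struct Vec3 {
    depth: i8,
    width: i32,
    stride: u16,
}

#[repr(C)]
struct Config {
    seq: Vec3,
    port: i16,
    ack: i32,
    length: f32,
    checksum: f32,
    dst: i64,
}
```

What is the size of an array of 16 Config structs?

Vec3: 0..1  depth  (1B, 1-aligned); 1..4  -- padding (3B); 4..8  width  (4B, 4-aligned); 8..10  stride  (2B, 2-aligned); 10..12  -- tail padding (2B); sizeof = 12, alignof = 4
0..12  seq  (12B, 4-aligned)
12..14  port  (2B, 2-aligned)
14..16  -- padding (2B)
16..20  ack  (4B, 4-aligned)
20..24  length  (4B, 4-aligned)
24..28  checksum  (4B, 4-aligned)
28..32  -- padding (4B)
32..40  dst  (8B, 8-aligned)
sizeof = 40, alignof = 8
array of 16: 16 × 40 = 640

640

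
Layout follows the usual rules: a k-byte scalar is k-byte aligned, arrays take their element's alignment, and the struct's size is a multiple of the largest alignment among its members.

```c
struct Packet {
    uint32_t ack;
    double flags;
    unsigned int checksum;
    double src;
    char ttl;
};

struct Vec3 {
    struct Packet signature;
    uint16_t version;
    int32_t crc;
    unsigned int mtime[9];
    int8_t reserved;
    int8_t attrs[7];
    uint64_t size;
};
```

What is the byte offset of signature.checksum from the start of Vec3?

Packet: @0: ack [4B, align 4] → 4; +4 pad (align 8); @8: flags [8B, align 8] → 16; @16: checksum [4B, align 4] → 20; +4 pad (align 8); @24: src [8B, align 8] → 32; @32: ttl [1B, align 1] → 33; +7 tail pad (align 8); size 40, align 8
@0: signature [40B, align 8] → 40
within Packet: checksum at 16
0 + 16 = 16

16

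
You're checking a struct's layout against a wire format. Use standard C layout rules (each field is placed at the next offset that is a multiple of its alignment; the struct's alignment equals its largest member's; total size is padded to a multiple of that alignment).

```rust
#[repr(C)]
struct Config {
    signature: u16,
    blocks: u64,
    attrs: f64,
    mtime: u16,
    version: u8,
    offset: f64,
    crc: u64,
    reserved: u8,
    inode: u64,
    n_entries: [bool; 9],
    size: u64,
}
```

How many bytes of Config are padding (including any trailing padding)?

25

signature at 0 (size 2, align 2) → ends 2
pad 6 to align 8 for blocks
blocks at 8 (size 8, align 8) → ends 16
attrs at 16 (size 8, align 8) → ends 24
mtime at 24 (size 2, align 2) → ends 26
version at 26 (size 1, align 1) → ends 27
pad 5 to align 8 for offset
offset at 32 (size 8, align 8) → ends 40
crc at 40 (size 8, align 8) → ends 48
reserved at 48 (size 1, align 1) → ends 49
pad 7 to align 8 for inode
inode at 56 (size 8, align 8) → ends 64
n_entries at 64 (size 9, align 1) → ends 73
pad 7 to align 8 for size
size at 80 (size 8, align 8) → ends 88
total 88 bytes, alignment 8
data bytes 63, size 88 → padding 25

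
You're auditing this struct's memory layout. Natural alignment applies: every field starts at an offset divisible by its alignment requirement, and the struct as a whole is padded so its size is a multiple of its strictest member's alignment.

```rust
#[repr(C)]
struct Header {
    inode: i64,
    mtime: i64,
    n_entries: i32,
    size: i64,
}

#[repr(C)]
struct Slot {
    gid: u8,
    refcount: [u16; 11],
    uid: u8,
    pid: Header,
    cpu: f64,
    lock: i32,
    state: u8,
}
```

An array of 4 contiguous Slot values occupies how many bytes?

320

Header: 0..8  inode  (8B, 8-aligned); 8..16  mtime  (8B, 8-aligned); 16..20  n_entries  (4B, 4-aligned); 20..24  -- padding (4B); 24..32  size  (8B, 8-aligned); sizeof = 32, alignof = 8
0..1  gid  (1B, 1-aligned)
1..2  -- padding (1B)
2..24  refcount  (22B, 2-aligned)
24..25  uid  (1B, 1-aligned)
25..32  -- padding (7B)
32..64  pid  (32B, 8-aligned)
64..72  cpu  (8B, 8-aligned)
72..76  lock  (4B, 4-aligned)
76..77  state  (1B, 1-aligned)
77..80  -- tail padding (3B)
sizeof = 80, alignof = 8
array of 4: 4 × 80 = 320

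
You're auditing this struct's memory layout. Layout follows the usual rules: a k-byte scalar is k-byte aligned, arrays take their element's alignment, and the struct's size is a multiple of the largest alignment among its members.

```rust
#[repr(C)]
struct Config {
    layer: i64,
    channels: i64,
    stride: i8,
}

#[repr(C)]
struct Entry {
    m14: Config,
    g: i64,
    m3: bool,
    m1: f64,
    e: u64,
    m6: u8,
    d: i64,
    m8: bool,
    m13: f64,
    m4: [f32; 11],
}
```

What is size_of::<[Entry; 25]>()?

Config: @0: layer [8B, align 8] → 8; @8: channels [8B, align 8] → 16; @16: stride [1B, align 1] → 17; +7 tail pad (align 8); size 24, align 8
@0: m14 [24B, align 8] → 24
@24: g [8B, align 8] → 32
@32: m3 [1B, align 1] → 33
+7 pad (align 8)
@40: m1 [8B, align 8] → 48
@48: e [8B, align 8] → 56
@56: m6 [1B, align 1] → 57
+7 pad (align 8)
@64: d [8B, align 8] → 72
@72: m8 [1B, align 1] → 73
+7 pad (align 8)
@80: m13 [8B, align 8] → 88
@88: m4 [44B, align 4] → 132
+4 tail pad (align 8)
size 136, align 8
array of 25: 25 × 136 = 3400

3400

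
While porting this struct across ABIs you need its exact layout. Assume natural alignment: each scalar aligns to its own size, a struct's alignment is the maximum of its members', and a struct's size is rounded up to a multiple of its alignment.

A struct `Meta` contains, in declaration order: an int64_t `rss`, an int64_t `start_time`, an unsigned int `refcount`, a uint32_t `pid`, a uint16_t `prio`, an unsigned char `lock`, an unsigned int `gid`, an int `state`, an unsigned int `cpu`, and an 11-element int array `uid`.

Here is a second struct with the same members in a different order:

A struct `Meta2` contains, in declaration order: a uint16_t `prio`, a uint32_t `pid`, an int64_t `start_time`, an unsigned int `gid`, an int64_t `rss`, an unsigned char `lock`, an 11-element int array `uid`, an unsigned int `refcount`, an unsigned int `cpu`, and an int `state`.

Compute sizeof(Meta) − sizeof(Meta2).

-8

@0: rss [8B, align 8] → 8
@8: start_time [8B, align 8] → 16
@16: refcount [4B, align 4] → 20
@20: pid [4B, align 4] → 24
@24: prio [2B, align 2] → 26
@26: lock [1B, align 1] → 27
+1 pad (align 4)
@28: gid [4B, align 4] → 32
@32: state [4B, align 4] → 36
@36: cpu [4B, align 4] → 40
@40: uid [44B, align 4] → 84
+4 tail pad (align 8)
size 88, align 8
— Meta2 —
@0: prio [2B, align 2] → 2
+2 pad (align 4)
@4: pid [4B, align 4] → 8
@8: start_time [8B, align 8] → 16
@16: gid [4B, align 4] → 20
+4 pad (align 8)
@24: rss [8B, align 8] → 32
@32: lock [1B, align 1] → 33
+3 pad (align 4)
@36: uid [44B, align 4] → 80
@80: refcount [4B, align 4] → 84
@84: cpu [4B, align 4] → 88
@88: state [4B, align 4] → 92
+4 tail pad (align 8)
size 96, align 8
88 − 96 = -8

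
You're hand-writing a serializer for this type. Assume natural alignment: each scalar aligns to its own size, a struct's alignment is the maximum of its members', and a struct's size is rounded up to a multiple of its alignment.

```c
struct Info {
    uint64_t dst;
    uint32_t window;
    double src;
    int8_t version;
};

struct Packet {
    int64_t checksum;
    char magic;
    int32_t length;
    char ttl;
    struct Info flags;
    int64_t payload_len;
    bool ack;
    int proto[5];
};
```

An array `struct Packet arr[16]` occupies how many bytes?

Info: 0..8  dst  (8B, 8-aligned); 8..12  window  (4B, 4-aligned); 12..16  -- padding (4B); 16..24  src  (8B, 8-aligned); 24..25  version  (1B, 1-aligned); 25..32  -- tail padding (7B); sizeof = 32, alignof = 8
0..8  checksum  (8B, 8-aligned)
8..9  magic  (1B, 1-aligned)
9..12  -- padding (3B)
12..16  length  (4B, 4-aligned)
16..17  ttl  (1B, 1-aligned)
17..24  -- padding (7B)
24..56  flags  (32B, 8-aligned)
56..64  payload_len  (8B, 8-aligned)
64..65  ack  (1B, 1-aligned)
65..68  -- padding (3B)
68..88  proto  (20B, 4-aligned)
sizeof = 88, alignof = 8
array of 16: 16 × 88 = 1408

1408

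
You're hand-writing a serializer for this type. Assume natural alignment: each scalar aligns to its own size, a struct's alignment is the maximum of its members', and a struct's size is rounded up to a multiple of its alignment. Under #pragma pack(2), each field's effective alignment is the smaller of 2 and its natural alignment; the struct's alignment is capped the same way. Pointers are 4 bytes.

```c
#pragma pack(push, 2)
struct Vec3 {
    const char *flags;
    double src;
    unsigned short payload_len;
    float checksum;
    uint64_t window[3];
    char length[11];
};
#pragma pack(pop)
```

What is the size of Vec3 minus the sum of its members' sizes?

1

@0: flags [4B, align 2] → 4
@4: src [8B, align 2] → 12
@12: payload_len [2B, align 2] → 14
@14: checksum [4B, align 2] → 18
@18: window [24B, align 2] → 42
@42: length [11B, align 1] → 53
+1 tail pad (align 2)
size 54, align 2
data bytes 53, size 54 → padding 1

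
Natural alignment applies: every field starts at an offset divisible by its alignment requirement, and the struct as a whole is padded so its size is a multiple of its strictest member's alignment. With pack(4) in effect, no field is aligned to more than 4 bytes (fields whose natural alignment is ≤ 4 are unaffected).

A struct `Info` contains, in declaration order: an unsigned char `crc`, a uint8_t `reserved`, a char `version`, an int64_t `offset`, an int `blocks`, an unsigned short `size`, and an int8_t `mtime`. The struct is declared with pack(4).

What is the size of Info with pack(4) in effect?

crc at 0 (size 1, align 1) → ends 1
reserved at 1 (size 1, align 1) → ends 2
version at 2 (size 1, align 1) → ends 3
pad 1 to align 4 for offset
offset at 4 (size 8, align 4) → ends 12
blocks at 12 (size 4, align 4) → ends 16
size at 16 (size 2, align 2) → ends 18
mtime at 18 (size 1, align 1) → ends 19
tail pad 1 to reach multiple of 4
total 20 bytes, alignment 4

20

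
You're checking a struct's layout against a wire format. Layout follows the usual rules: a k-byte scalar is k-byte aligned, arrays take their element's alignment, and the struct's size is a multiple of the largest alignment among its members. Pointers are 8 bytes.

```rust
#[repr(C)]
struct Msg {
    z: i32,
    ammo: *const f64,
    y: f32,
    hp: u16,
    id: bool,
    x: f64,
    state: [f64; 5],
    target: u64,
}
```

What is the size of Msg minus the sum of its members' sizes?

5

0..4  z  (4B, 4-aligned)
4..8  -- padding (4B)
8..16  ammo  (8B, 8-aligned)
16..20  y  (4B, 4-aligned)
20..22  hp  (2B, 2-aligned)
22..23  id  (1B, 1-aligned)
23..24  -- padding (1B)
24..32  x  (8B, 8-aligned)
32..72  state  (40B, 8-aligned)
72..80  target  (8B, 8-aligned)
sizeof = 80, alignof = 8
data bytes 75, size 80 → padding 5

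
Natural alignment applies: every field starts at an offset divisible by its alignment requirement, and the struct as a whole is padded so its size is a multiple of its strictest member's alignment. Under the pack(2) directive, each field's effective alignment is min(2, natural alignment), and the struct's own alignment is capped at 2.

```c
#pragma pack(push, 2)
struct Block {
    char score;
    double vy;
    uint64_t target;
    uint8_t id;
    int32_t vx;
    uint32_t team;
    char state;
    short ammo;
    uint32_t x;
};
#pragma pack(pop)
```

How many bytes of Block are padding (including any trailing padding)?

3

score at 0 (size 1, align 1) → ends 1
pad 1 to align 2 for vy
vy at 2 (size 8, align 2) → ends 10
target at 10 (size 8, align 2) → ends 18
id at 18 (size 1, align 1) → ends 19
pad 1 to align 2 for vx
vx at 20 (size 4, align 2) → ends 24
team at 24 (size 4, align 2) → ends 28
state at 28 (size 1, align 1) → ends 29
pad 1 to align 2 for ammo
ammo at 30 (size 2, align 2) → ends 32
x at 32 (size 4, align 2) → ends 36
total 36 bytes, alignment 2
data bytes 33, size 36 → padding 3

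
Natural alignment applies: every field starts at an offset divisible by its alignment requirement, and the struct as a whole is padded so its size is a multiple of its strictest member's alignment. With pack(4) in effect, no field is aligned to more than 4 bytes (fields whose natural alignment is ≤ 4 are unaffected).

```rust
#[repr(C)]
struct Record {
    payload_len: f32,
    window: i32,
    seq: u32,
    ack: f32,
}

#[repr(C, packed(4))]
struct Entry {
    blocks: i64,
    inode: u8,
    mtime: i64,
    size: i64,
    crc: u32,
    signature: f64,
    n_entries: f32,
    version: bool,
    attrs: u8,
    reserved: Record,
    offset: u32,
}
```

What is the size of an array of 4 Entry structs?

272

Record: @0: payload_len [4B, align 4] → 4; @4: window [4B, align 4] → 8; @8: seq [4B, align 4] → 12; @12: ack [4B, align 4] → 16; size 16, align 4
@0: blocks [8B, align 4] → 8
@8: inode [1B, align 1] → 9
+3 pad (align 4)
@12: mtime [8B, align 4] → 20
@20: size [8B, align 4] → 28
@28: crc [4B, align 4] → 32
@32: signature [8B, align 4] → 40
@40: n_entries [4B, align 4] → 44
@44: version [1B, align 1] → 45
@45: attrs [1B, align 1] → 46
+2 pad (align 4)
@48: reserved [16B, align 4] → 64
@64: offset [4B, align 4] → 68
size 68, align 4
array of 4: 4 × 68 = 272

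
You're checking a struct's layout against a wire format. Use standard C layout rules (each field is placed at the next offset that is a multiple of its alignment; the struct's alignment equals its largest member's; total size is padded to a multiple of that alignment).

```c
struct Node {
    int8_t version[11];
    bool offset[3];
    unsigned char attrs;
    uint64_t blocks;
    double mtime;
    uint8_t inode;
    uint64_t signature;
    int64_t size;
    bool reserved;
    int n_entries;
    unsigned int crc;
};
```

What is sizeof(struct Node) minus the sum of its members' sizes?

@0: version [11B, align 1] → 11
@11: offset [3B, align 1] → 14
@14: attrs [1B, align 1] → 15
+1 pad (align 8)
@16: blocks [8B, align 8] → 24
@24: mtime [8B, align 8] → 32
@32: inode [1B, align 1] → 33
+7 pad (align 8)
@40: signature [8B, align 8] → 48
@48: size [8B, align 8] → 56
@56: reserved [1B, align 1] → 57
+3 pad (align 4)
@60: n_entries [4B, align 4] → 64
@64: crc [4B, align 4] → 68
+4 tail pad (align 8)
size 72, align 8
data bytes 57, size 72 → padding 15

15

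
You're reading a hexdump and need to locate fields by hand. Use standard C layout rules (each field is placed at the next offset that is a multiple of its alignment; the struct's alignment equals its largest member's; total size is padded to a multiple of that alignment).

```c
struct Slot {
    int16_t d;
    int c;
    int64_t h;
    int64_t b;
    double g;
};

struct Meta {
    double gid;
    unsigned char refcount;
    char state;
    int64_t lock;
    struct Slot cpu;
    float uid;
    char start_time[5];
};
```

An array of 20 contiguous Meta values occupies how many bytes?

1440

Slot: d at 0 (size 2, align 2) → ends 2; pad 2 to align 4 for c; c at 4 (size 4, align 4) → ends 8; h at 8 (size 8, align 8) → ends 16; b at 16 (size 8, align 8) → ends 24; g at 24 (size 8, align 8) → ends 32; total 32 bytes, alignment 8
gid at 0 (size 8, align 8) → ends 8
refcount at 8 (size 1, align 1) → ends 9
state at 9 (size 1, align 1) → ends 10
pad 6 to align 8 for lock
lock at 16 (size 8, align 8) → ends 24
cpu at 24 (size 32, align 8) → ends 56
uid at 56 (size 4, align 4) → ends 60
start_time at 60 (size 5, align 1) → ends 65
tail pad 7 to reach multiple of 8
total 72 bytes, alignment 8
array of 20: 20 × 72 = 1440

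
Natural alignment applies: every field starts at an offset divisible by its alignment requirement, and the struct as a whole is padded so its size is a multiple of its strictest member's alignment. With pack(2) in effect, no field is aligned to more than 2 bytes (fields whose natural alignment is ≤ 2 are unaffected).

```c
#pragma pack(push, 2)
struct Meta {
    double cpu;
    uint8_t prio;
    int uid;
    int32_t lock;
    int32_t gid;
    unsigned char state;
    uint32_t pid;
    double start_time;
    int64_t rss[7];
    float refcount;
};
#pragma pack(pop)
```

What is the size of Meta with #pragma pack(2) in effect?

96

cpu at 0 (size 8, align 2) → ends 8
prio at 8 (size 1, align 1) → ends 9
pad 1 to align 2 for uid
uid at 10 (size 4, align 2) → ends 14
lock at 14 (size 4, align 2) → ends 18
gid at 18 (size 4, align 2) → ends 22
state at 22 (size 1, align 1) → ends 23
pad 1 to align 2 for pid
pid at 24 (size 4, align 2) → ends 28
start_time at 28 (size 8, align 2) → ends 36
rss at 36 (size 56, align 2) → ends 92
refcount at 92 (size 4, align 2) → ends 96
total 96 bytes, alignment 2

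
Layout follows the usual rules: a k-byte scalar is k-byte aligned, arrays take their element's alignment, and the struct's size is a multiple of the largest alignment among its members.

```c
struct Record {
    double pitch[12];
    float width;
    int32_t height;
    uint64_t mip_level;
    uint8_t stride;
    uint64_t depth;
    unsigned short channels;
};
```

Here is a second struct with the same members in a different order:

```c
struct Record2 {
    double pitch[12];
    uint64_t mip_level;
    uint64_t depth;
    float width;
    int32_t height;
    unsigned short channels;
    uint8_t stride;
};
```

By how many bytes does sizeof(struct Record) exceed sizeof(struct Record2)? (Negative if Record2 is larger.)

pitch at 0 (size 96, align 8) → ends 96
width at 96 (size 4, align 4) → ends 100
height at 100 (size 4, align 4) → ends 104
mip_level at 104 (size 8, align 8) → ends 112
stride at 112 (size 1, align 1) → ends 113
pad 7 to align 8 for depth
depth at 120 (size 8, align 8) → ends 128
channels at 128 (size 2, align 2) → ends 130
tail pad 6 to reach multiple of 8
total 136 bytes, alignment 8
— Record2 —
pitch at 0 (size 96, align 8) → ends 96
mip_level at 96 (size 8, align 8) → ends 104
depth at 104 (size 8, align 8) → ends 112
width at 112 (size 4, align 4) → ends 116
height at 116 (size 4, align 4) → ends 120
channels at 120 (size 2, align 2) → ends 122
stride at 122 (size 1, align 1) → ends 123
tail pad 5 to reach multiple of 8
total 128 bytes, alignment 8
136 − 128 = 8

8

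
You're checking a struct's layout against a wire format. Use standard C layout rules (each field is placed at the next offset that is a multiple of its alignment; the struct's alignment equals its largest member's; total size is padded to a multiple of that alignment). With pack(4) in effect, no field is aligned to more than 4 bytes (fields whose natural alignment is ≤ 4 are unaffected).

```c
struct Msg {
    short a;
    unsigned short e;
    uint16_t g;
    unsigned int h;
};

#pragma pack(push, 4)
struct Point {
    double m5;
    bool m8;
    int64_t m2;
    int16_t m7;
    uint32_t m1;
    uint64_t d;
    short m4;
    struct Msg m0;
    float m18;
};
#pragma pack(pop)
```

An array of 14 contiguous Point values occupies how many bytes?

Msg: 0..2  a  (2B, 2-aligned); 2..4  e  (2B, 2-aligned); 4..6  g  (2B, 2-aligned); 6..8  -- padding (2B); 8..12  h  (4B, 4-aligned); sizeof = 12, alignof = 4
0..8  m5  (8B, 4-aligned)
8..9  m8  (1B, 1-aligned)
9..12  -- padding (3B)
12..20  m2  (8B, 4-aligned)
20..22  m7  (2B, 2-aligned)
22..24  -- padding (2B)
24..28  m1  (4B, 4-aligned)
28..36  d  (8B, 4-aligned)
36..38  m4  (2B, 2-aligned)
38..40  -- padding (2B)
40..52  m0  (12B, 4-aligned)
52..56  m18  (4B, 4-aligned)
sizeof = 56, alignof = 4
array of 14: 14 × 56 = 784

784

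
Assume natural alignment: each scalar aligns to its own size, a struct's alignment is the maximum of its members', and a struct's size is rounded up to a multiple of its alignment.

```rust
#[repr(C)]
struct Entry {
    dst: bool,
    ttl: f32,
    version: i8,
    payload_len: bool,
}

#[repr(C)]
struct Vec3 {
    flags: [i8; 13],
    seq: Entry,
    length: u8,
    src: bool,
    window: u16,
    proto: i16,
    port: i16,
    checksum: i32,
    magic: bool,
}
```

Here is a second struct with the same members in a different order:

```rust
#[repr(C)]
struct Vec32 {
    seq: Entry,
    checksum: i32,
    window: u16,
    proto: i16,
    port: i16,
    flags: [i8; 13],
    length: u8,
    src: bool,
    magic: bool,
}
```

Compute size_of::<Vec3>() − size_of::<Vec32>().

4

Entry: @0: dst [1B, align 1] → 1; +3 pad (align 4); @4: ttl [4B, align 4] → 8; @8: version [1B, align 1] → 9; @9: payload_len [1B, align 1] → 10; +2 tail pad (align 4); size 12, align 4
@0: flags [13B, align 1] → 13
+3 pad (align 4)
@16: seq [12B, align 4] → 28
@28: length [1B, align 1] → 29
@29: src [1B, align 1] → 30
@30: window [2B, align 2] → 32
@32: proto [2B, align 2] → 34
@34: port [2B, align 2] → 36
@36: checksum [4B, align 4] → 40
@40: magic [1B, align 1] → 41
+3 tail pad (align 4)
size 44, align 4
— Vec32 —
@0: seq [12B, align 4] → 12
@12: checksum [4B, align 4] → 16
@16: window [2B, align 2] → 18
@18: proto [2B, align 2] → 20
@20: port [2B, align 2] → 22
@22: flags [13B, align 1] → 35
@35: length [1B, align 1] → 36
@36: src [1B, align 1] → 37
@37: magic [1B, align 1] → 38
+2 tail pad (align 4)
size 40, align 4
44 − 40 = 4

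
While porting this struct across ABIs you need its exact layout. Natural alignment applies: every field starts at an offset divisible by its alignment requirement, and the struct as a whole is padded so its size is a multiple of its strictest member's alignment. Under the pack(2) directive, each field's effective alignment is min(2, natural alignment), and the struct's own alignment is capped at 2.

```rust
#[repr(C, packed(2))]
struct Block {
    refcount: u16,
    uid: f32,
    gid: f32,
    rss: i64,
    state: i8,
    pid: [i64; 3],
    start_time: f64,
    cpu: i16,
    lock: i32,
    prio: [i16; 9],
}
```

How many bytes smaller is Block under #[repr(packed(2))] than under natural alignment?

natural layout:
  @0: refcount [2B, align 2] → 2
  +2 pad (align 4)
  @4: uid [4B, align 4] → 8
  @8: gid [4B, align 4] → 12
  +4 pad (align 8)
  @16: rss [8B, align 8] → 24
  @24: state [1B, align 1] → 25
  +7 pad (align 8)
  @32: pid [24B, align 8] → 56
  @56: start_time [8B, align 8] → 64
  @64: cpu [2B, align 2] → 66
  +2 pad (align 4)
  @68: lock [4B, align 4] → 72
  @72: prio [18B, align 2] → 90
  +6 tail pad (align 8)
  size 96, align 8
packed(2) layout:
  @0: refcount [2B, align 2] → 2
  @2: uid [4B, align 2] → 6
  @6: gid [4B, align 2] → 10
  @10: rss [8B, align 2] → 18
  @18: state [1B, align 1] → 19
  +1 pad (align 2)
  @20: pid [24B, align 2] → 44
  @44: start_time [8B, align 2] → 52
  @52: cpu [2B, align 2] → 54
  @54: lock [4B, align 2] → 58
  @58: prio [18B, align 2] → 76
  size 76, align 2
96 − 76 = 20

20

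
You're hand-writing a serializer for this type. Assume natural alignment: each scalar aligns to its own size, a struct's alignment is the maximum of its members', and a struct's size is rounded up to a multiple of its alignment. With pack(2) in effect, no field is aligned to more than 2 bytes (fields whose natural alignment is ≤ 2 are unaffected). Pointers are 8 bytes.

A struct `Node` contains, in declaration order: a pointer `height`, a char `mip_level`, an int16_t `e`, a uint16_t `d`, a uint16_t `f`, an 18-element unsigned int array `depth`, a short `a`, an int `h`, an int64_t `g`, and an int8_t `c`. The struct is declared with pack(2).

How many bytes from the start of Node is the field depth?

@0: height [8B, align 2] → 8
@8: mip_level [1B, align 1] → 9
+1 pad (align 2)
@10: e [2B, align 2] → 12
@12: d [2B, align 2] → 14
@14: f [2B, align 2] → 16
@16: depth [72B, align 2] → 88

16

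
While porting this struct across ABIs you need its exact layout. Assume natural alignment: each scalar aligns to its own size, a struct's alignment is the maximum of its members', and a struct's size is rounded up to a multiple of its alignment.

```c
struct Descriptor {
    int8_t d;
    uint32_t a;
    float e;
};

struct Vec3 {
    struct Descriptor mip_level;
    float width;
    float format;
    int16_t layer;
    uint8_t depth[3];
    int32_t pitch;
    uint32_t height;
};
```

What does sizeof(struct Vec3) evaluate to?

Descriptor: 0..1  d  (1B, 1-aligned); 1..4  -- padding (3B); 4..8  a  (4B, 4-aligned); 8..12  e  (4B, 4-aligned); sizeof = 12, alignof = 4
0..12  mip_level  (12B, 4-aligned)
12..16  width  (4B, 4-aligned)
16..20  format  (4B, 4-aligned)
20..22  layer  (2B, 2-aligned)
22..25  depth  (3B, 1-aligned)
25..28  -- padding (3B)
28..32  pitch  (4B, 4-aligned)
32..36  height  (4B, 4-aligned)
sizeof = 36, alignof = 4

36 bytes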